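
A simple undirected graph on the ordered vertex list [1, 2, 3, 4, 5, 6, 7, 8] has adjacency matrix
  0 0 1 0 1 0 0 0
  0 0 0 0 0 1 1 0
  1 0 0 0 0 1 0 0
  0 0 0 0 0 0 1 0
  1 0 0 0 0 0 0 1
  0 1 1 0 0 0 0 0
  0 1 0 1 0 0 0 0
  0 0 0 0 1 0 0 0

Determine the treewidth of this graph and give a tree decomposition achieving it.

Each bag holds 2 vertices, so the decomposition has width 1, which upper-bounds the treewidth. Since G has at least one edge (e.g. 8–5), it is not an edgeless graph, so tw(G) ≥ 1. Hence tw(G) = 1 exactly.

Treewidth 1.
Bags: B1 = {5, 8}  B2 = {1, 5}  B3 = {1, 3}  B4 = {3, 6}  B5 = {2, 6}  B6 = {2, 7}  B7 = {4, 7}
Tree: B1–B2, B2–B3, B3–B4, B4–B5, B5–B6, B6–B7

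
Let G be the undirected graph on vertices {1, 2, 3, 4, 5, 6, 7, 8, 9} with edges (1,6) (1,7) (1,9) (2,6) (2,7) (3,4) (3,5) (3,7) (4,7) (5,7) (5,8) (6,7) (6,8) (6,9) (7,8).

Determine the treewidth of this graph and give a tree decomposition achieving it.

Treewidth 2.
Bags: B1 = {5, 7, 8}  B2 = {6, 7, 8}  B3 = {3, 5, 7}  B4 = {2, 6, 7}  B5 = {3, 4, 7}  B6 = {1, 6, 7}  B7 = {1, 6, 9}
Tree: B1–B2, B1–B3, B2–B4, B3–B5, B4–B6, B6–B7

Every bag has size at most 3, so the width is 3 − 1 = 2 and tw(G) ≤ 2. For the lower bound, the 3 vertices {1, 6, 9} are pairwise adjacent, and any tree decomposition puts a clique entirely inside one bag — forcing width ≥ 2. Therefore the treewidth is 2.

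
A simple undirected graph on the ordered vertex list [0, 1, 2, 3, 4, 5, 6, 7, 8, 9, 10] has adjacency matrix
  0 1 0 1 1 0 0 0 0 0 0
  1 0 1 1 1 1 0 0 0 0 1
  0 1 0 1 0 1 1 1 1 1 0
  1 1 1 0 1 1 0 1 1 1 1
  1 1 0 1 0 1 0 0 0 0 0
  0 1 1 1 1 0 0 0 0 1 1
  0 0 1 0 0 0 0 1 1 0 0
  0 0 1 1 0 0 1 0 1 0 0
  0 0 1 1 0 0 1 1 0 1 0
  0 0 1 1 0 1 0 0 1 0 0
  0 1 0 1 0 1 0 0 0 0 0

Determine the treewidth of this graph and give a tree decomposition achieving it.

Treewidth 3.
One such decomposition:
Bags: B1 = {2, 3, 5, 9}  B2 = {1, 2, 3, 5}  B3 = {2, 3, 8, 9}  B4 = {1, 3, 4, 5}  B5 = {1, 3, 5, 10}  B6 = {2, 3, 7, 8}  B7 = {0, 1, 3, 4}  B8 = {2, 6, 7, 8}
Tree: B1–B2, B1–B3, B2–B4, B4–B5, B3–B6, B4–B7, B6–B8

Each bag holds 4 vertices, so the decomposition has width 3, which upper-bounds the treewidth. On the other hand G contains the 4-clique {2, 3, 8, 9}. A clique must lie in a single bag of any decomposition, so no decomposition can have width below 3. Therefore the treewidth is 3.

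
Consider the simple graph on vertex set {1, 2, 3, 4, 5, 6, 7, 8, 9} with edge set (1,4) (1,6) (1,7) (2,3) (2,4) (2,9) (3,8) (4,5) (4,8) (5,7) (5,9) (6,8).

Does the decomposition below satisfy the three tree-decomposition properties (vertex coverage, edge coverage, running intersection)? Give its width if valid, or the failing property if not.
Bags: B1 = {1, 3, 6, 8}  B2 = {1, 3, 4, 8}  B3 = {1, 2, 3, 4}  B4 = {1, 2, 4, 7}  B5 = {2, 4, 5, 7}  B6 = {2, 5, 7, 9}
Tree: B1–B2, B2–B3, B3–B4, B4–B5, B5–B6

Yes; width 3.

Vertex coverage: the bags together contain {1, 2, 3, 4, 5, 6, 7, 8, 9}, the full vertex set. Edge coverage: each edge of G has both endpoints in at least one bag. Running intersection: for every vertex, the bags containing it form a connected subtree. All three properties hold, so this is a valid tree decomposition of width max|bag| − 1 = 3, and hence tw(G) ≤ 3.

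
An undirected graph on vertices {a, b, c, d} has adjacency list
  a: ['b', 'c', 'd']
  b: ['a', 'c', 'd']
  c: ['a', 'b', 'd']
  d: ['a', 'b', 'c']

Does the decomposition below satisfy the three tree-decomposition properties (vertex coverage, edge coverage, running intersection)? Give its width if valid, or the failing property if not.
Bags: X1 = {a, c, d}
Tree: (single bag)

A tree decomposition must satisfy three properties: every vertex lies in some bag; for every edge, both endpoints lie together in some bag; and for every vertex, the bags containing it form a connected subtree. Here vertex b appears in no bag, so the decomposition is invalid.

No — vertex b appears in no bag.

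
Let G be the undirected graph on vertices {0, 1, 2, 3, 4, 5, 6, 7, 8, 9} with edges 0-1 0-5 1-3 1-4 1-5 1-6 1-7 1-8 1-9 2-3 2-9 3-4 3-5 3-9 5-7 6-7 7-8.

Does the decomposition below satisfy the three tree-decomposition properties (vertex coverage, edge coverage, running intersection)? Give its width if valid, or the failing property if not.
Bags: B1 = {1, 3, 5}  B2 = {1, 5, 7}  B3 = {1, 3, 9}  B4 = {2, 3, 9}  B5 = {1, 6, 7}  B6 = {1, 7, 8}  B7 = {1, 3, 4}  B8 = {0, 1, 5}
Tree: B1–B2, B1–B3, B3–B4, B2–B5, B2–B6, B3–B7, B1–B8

Yes; width 2.

Checking the three conditions: (i) the bags cover all of {0, 1, 2, 3, 4, 5, 6, 7, 8, 9}; (ii) for each edge, some bag contains both endpoints; (iii) the bags containing any fixed vertex form a subtree. All hold, so the decomposition is valid with width 3 − 1 = 2.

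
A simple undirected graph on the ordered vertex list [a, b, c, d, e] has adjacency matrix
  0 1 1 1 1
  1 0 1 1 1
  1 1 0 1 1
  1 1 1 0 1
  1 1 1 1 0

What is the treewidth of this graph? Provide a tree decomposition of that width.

A single bag containing all 5 vertices is trivially a valid decomposition of width 4. On the other hand G contains the 5-clique {a, b, c, d, e}. A clique must lie in a single bag of any decomposition, so no decomposition can have width below 4. The upper and lower bounds meet at 4, so that is the treewidth.

Treewidth 4.
Bags: B1 = {a, b, c, d, e}
Tree: (single bag)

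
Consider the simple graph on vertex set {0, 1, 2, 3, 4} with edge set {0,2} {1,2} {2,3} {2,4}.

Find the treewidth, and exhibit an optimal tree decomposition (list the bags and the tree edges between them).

Each bag holds 2 vertices, so the decomposition has width 1, which upper-bounds the treewidth. G has an edge, so its treewidth is at least 1. Therefore the treewidth is 1.

Treewidth 1.
One such decomposition:
Bags: B1 = {0, 2}  B2 = {2, 3}  B3 = {2, 4}  B4 = {1, 2}
Tree: B1–B2, B2–B3, B1–B4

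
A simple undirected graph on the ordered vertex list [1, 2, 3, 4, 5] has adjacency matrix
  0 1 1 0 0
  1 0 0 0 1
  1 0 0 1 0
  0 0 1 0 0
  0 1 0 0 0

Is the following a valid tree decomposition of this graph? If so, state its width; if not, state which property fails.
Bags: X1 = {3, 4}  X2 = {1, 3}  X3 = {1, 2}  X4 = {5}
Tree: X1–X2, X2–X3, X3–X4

No — edge (2,5) lies in no bag.

A tree decomposition must satisfy three properties: every vertex lies in some bag; for every edge, both endpoints lie together in some bag; and for every vertex, the bags containing it form a connected subtree. Here edge (2,5) lies in no bag, so the decomposition is invalid.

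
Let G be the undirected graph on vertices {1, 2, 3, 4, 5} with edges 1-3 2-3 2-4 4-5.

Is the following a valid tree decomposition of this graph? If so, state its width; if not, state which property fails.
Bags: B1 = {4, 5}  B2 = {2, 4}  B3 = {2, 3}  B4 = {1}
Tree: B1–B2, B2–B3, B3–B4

A tree decomposition must satisfy three properties: every vertex lies in some bag; for every edge, both endpoints lie together in some bag; and for every vertex, the bags containing it form a connected subtree. Here edge (3,1) lies in no bag, so the decomposition is invalid.

No — edge (3,1) lies in no bag.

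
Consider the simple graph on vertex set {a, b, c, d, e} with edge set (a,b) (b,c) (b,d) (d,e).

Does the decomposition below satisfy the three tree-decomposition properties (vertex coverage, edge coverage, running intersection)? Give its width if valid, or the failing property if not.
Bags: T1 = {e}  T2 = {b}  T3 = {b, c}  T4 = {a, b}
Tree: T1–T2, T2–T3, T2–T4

A tree decomposition must satisfy three properties: every vertex lies in some bag; for every edge, both endpoints lie together in some bag; and for every vertex, the bags containing it form a connected subtree. Here vertex d appears in no bag, so the decomposition is invalid.

No — vertex d appears in no bag.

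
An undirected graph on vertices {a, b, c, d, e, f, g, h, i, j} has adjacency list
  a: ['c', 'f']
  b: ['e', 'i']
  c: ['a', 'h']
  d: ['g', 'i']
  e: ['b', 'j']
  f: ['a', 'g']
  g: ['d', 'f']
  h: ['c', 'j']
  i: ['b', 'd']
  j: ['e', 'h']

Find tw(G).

2

A width-2 tree decomposition is:
Bags: B1 = {b, d, i}  B2 = {b, d, g}  B3 = {b, f, g}  B4 = {a, b, f}  B5 = {a, b, c}  B6 = {b, c, h}  B7 = {b, h, j}  B8 = {b, e, j}
Tree: B1–B2, B2–B3, B3–B4, B4–B5, B5–B6, B6–B7, B7–B8
Every bag has size at most 3, so the width is 3 − 1 = 2 and tw(G) ≤ 2. The edges b–i–d–g–f–a–c–h–j–e–b form a cycle, so G is not a tree and its treewidth is at least 2. Therefore the treewidth is 2.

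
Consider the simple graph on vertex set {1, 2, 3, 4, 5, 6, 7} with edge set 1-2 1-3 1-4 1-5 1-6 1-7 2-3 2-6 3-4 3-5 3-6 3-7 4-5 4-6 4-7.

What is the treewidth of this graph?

3

A width-3 tree decomposition is:
Bags: B1 = {1, 3, 4, 6}  B2 = {1, 2, 3, 6}  B3 = {1, 3, 4, 5}  B4 = {1, 3, 4, 7}
Tree: B1–B2, B1–B3, B3–B4
Each bag holds 4 vertices, so the decomposition has width 3, which upper-bounds the treewidth. Conversely, {1, 2, 3, 6} is a clique of size 4, and the vertices of any clique must share a bag in every tree decomposition; so some bag has ≥ 4 vertices and tw(G) ≥ 3. The upper and lower bounds meet at 3, so that is the treewidth.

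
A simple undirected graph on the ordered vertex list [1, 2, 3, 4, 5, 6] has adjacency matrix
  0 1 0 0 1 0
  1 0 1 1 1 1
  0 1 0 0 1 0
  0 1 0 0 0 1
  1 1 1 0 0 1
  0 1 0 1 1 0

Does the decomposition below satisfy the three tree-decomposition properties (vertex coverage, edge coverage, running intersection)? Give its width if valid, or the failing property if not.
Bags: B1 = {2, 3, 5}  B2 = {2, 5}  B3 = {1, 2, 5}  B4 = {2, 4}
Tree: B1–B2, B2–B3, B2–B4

A tree decomposition must satisfy three properties: every vertex lies in some bag; for every edge, both endpoints lie together in some bag; and for every vertex, the bags containing it form a connected subtree. Here vertex 6 appears in no bag, so the decomposition is invalid.

No — vertex 6 appears in no bag.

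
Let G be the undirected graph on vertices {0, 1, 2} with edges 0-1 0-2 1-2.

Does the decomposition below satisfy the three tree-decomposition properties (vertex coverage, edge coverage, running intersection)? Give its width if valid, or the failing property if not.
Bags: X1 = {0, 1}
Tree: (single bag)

No — vertex 2 appears in no bag.

A tree decomposition must satisfy three properties: every vertex lies in some bag; for every edge, both endpoints lie together in some bag; and for every vertex, the bags containing it form a connected subtree. Here vertex 2 appears in no bag, so the decomposition is invalid.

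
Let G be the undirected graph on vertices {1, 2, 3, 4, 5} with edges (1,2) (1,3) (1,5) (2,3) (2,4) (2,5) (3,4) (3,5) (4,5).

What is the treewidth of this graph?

A width-3 tree decomposition is:
Bags: B1 = {1, 2, 3, 5}  B2 = {2, 3, 4, 5}
Tree: B1–B2
Every bag has size at most 4, so the width is 4 − 1 = 3 and tw(G) ≤ 3. Conversely, {1, 2, 3, 5} is a clique of size 4, and the vertices of any clique must share a bag in every tree decomposition; so some bag has ≥ 4 vertices and tw(G) ≥ 3. Combining the bounds, tw(G) = 3.

3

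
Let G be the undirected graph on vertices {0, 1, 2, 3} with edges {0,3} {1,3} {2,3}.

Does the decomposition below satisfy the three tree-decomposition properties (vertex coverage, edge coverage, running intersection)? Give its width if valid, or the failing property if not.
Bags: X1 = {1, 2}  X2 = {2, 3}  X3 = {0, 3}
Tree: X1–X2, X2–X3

A tree decomposition must satisfy three properties: every vertex lies in some bag; for every edge, both endpoints lie together in some bag; and for every vertex, the bags containing it form a connected subtree. Here edge (3,1) lies in no bag, so the decomposition is invalid.

No — edge (3,1) lies in no bag.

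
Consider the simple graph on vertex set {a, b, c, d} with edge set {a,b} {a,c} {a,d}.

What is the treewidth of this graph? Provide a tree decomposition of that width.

Every bag has size at most 2, so the width is 2 − 1 = 1 and tw(G) ≤ 1. Since G has at least one edge (e.g. d–a), it is not an edgeless graph, so tw(G) ≥ 1. Therefore the treewidth is 1.

Treewidth 1.
One optimal decomposition is:
Bags: B1 = {a, d}  B2 = {a, c}  B3 = {a, b}
Tree: B1–B2, B2–B3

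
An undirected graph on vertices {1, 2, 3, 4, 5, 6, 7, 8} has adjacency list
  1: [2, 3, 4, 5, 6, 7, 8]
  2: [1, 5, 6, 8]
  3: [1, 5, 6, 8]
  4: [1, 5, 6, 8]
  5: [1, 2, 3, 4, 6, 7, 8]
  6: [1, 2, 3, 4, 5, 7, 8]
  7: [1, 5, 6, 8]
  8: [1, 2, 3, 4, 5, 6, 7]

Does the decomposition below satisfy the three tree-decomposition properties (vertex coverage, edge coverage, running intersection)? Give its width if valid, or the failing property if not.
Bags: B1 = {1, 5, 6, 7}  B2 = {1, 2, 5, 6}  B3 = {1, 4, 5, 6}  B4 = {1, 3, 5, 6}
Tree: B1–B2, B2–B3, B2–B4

A tree decomposition must satisfy three properties: every vertex lies in some bag; for every edge, both endpoints lie together in some bag; and for every vertex, the bags containing it form a connected subtree. Here vertex 8 appears in no bag, so the decomposition is invalid.

No — vertex 8 appears in no bag.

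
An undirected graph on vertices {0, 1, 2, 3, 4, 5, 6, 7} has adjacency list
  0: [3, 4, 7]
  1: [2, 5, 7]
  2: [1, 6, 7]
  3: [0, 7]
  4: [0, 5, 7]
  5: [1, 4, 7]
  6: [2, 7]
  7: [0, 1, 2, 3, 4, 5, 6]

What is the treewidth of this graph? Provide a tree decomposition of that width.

The largest bag has 3 vertices, giving width 2; this decomposition certifies tw(G) ≤ 2. On the other hand G contains the 3-clique {0, 3, 7}. A clique must lie in a single bag of any decomposition, so no decomposition can have width below 2. Therefore the treewidth is 2.

Treewidth 2.
Bags: B1 = {0, 4, 7}  B2 = {4, 5, 7}  B3 = {1, 5, 7}  B4 = {1, 2, 7}  B5 = {0, 3, 7}  B6 = {2, 6, 7}
Tree: B1–B2, B2–B3, B3–B4, B1–B5, B4–B6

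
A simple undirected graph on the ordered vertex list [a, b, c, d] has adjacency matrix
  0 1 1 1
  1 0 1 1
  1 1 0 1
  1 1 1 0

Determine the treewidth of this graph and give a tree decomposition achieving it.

Treewidth 3.
Bags: B1 = {a, b, c, d}
Tree: (single bag)

With just one bag of size 4, the width is 4 − 1 = 3, so tw(G) ≤ 3. Conversely, {a, b, c, d} is a clique of size 4, and the vertices of any clique must share a bag in every tree decomposition; so some bag has ≥ 4 vertices and tw(G) ≥ 3. Hence tw(G) = 3 exactly.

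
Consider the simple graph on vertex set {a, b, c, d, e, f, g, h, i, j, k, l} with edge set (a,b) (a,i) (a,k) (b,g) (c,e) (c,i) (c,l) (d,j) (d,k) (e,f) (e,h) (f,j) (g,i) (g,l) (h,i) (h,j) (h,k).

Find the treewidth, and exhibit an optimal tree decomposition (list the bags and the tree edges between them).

Treewidth 3.
One such decomposition:
Bags: B1 = {d, e, f, j}  B2 = {d, e, h, j}  B3 = {d, e, h, k}  B4 = {c, e, h, k}  B5 = {c, h, i, k}  B6 = {a, c, i, k}  B7 = {a, c, i, l}  B8 = {a, g, i, l}  B9 = {a, b, g, l}
Tree: B1–B2, B2–B3, B3–B4, B4–B5, B5–B6, B6–B7, B7–B8, B8–B9

Each bag holds 4 vertices, so the decomposition has width 3, which upper-bounds the treewidth. For the lower bound: the 4 vertex sets {d,f,j}, {e}, {h}, {a,c,i,k} are disjoint, each induces a connected subgraph, and every pair is joined by at least one edge of G. Contracting each set to a single vertex therefore yields K_{4} as a minor, and since treewidth is minor-monotone, tw(G) ≥ tw(K_{4}) = 3. Hence tw(G) = 3 exactly.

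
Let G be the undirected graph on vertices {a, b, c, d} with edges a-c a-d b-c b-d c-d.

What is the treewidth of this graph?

A width-2 tree decomposition is:
Bags: B1 = {a, c, d}  B2 = {b, c, d}
Tree: B1–B2
Every bag has size at most 3, so the width is 3 − 1 = 2 and tw(G) ≤ 2. Conversely, {a, c, d} is a clique of size 3, and the vertices of any clique must share a bag in every tree decomposition; so some bag has ≥ 3 vertices and tw(G) ≥ 2. Hence tw(G) = 2 exactly.

2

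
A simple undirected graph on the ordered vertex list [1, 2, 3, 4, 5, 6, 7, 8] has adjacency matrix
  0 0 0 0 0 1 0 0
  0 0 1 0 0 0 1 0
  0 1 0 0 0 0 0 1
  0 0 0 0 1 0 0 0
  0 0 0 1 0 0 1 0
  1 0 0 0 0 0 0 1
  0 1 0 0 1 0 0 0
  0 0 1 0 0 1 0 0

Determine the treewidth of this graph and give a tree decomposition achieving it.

The largest bag has 2 vertices, giving width 1; this decomposition certifies tw(G) ≤ 1. Any graph with an edge has treewidth ≥ 1, and G has the edge 1–6. Combining the bounds, tw(G) = 1.

Treewidth 1.
One such decomposition:
Bags: B1 = {1, 6}  B2 = {6, 8}  B3 = {3, 8}  B4 = {2, 3}  B5 = {2, 7}  B6 = {5, 7}  B7 = {4, 5}
Tree: B1–B2, B2–B3, B3–B4, B4–B5, B5–B6, B6–B7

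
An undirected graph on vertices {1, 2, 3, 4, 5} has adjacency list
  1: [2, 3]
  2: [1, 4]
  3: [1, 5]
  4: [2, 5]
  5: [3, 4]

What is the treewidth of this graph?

2

A width-2 tree decomposition is:
Bags: B1 = {1, 3, 5}  B2 = {1, 2, 5}  B3 = {2, 4, 5}
Tree: B1–B2, B2–B3
Each bag holds 3 vertices, so the decomposition has width 2, which upper-bounds the treewidth. For the lower bound, G contains the cycle 5–3–1–2–4–5, so G is not a forest; only forests have treewidth ≤ 1, hence tw(G) ≥ 2. Therefore the treewidth is 2.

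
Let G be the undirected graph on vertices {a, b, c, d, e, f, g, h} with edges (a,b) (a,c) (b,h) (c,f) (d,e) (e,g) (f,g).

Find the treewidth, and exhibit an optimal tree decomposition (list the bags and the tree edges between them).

Treewidth 1.
One such decomposition:
Bags: B1 = {d, e}  B2 = {e, g}  B3 = {f, g}  B4 = {c, f}  B5 = {a, c}  B6 = {a, b}  B7 = {b, h}
Tree: B1–B2, B2–B3, B3–B4, B4–B5, B5–B6, B6–B7

Every bag has size at most 2, so the width is 2 − 1 = 1 and tw(G) ≤ 1. Any graph with an edge has treewidth ≥ 1, and G has the edge d–e. The upper and lower bounds meet at 1, so that is the treewidth.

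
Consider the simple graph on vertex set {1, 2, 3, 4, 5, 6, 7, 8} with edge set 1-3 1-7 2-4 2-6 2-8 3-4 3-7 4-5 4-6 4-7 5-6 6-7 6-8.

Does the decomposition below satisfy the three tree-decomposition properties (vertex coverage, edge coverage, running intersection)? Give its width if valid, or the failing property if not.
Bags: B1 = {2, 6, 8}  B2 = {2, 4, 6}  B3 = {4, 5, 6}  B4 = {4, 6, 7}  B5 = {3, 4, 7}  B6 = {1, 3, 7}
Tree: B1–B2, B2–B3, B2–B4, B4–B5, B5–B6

Yes; width 2.

Checking the three conditions: (i) the bags cover all of {1, 2, 3, 4, 5, 6, 7, 8}; (ii) for each edge, some bag contains both endpoints; (iii) the bags containing any fixed vertex form a subtree. All hold, so the decomposition is valid with width 3 − 1 = 2.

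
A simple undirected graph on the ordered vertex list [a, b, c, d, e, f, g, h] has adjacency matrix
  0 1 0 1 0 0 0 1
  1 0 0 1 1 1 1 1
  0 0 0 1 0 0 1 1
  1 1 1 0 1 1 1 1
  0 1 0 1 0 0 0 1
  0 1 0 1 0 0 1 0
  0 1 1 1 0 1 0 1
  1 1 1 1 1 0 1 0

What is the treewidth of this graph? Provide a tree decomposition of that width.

Each bag holds 4 vertices, so the decomposition has width 3, which upper-bounds the treewidth. On the other hand G contains the 4-clique {c, d, g, h}. A clique must lie in a single bag of any decomposition, so no decomposition can have width below 3. Hence tw(G) = 3 exactly.

Treewidth 3.
One optimal decomposition is:
Bags: B1 = {a, b, d, h}  B2 = {b, d, g, h}  B3 = {c, d, g, h}  B4 = {b, d, e, h}  B5 = {b, d, f, g}
Tree: B1–B2, B2–B3, B2–B4, B2–B5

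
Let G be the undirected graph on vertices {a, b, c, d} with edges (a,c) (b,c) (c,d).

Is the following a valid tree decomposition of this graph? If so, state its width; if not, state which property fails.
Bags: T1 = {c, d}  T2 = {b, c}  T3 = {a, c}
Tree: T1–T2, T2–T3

Checking the three conditions: (i) the bags cover all of {a, b, c, d}; (ii) for each edge, some bag contains both endpoints; (iii) the bags containing any fixed vertex form a subtree. All hold, so the decomposition is valid with width 2 − 1 = 1.

Yes; width 1.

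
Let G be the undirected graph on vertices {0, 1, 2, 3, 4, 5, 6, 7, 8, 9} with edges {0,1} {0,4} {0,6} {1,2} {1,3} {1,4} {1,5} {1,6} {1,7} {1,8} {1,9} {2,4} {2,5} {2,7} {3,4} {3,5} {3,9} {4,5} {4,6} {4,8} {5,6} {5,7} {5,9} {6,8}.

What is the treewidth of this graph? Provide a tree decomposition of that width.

Every bag has size at most 4, so the width is 4 − 1 = 3 and tw(G) ≤ 3. On the other hand G contains the 4-clique {1, 3, 5, 9}. A clique must lie in a single bag of any decomposition, so no decomposition can have width below 3. Hence tw(G) = 3 exactly.

Treewidth 3.
One such decomposition:
Bags: B1 = {1, 2, 4, 5}  B2 = {1, 3, 4, 5}  B3 = {1, 2, 5, 7}  B4 = {1, 3, 5, 9}  B5 = {1, 4, 5, 6}  B6 = {0, 1, 4, 6}  B7 = {1, 4, 6, 8}
Tree: B1–B2, B1–B3, B2–B4, B2–B5, B5–B6, B6–B7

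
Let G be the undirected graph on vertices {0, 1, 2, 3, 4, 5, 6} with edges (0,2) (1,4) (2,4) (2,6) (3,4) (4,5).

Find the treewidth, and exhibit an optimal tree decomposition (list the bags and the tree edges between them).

Every bag has size at most 2, so the width is 2 − 1 = 1 and tw(G) ≤ 1. Any graph with an edge has treewidth ≥ 1, and G has the edge 3–4. The upper and lower bounds meet at 1, so that is the treewidth.

Treewidth 1.
One such decomposition:
Bags: B1 = {3, 4}  B2 = {1, 4}  B3 = {2, 4}  B4 = {0, 2}  B5 = {4, 5}  B6 = {2, 6}
Tree: B1–B2, B1–B3, B3–B4, B2–B5, B4–B6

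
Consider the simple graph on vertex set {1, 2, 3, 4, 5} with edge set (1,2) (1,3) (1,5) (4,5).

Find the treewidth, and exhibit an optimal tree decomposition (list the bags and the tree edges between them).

Every bag has size at most 2, so the width is 2 − 1 = 1 and tw(G) ≤ 1. Since G has at least one edge (e.g. 5–4), it is not an edgeless graph, so tw(G) ≥ 1. Combining the bounds, tw(G) = 1.

Treewidth 1.
Bags: B1 = {4, 5}  B2 = {1, 5}  B3 = {1, 3}  B4 = {1, 2}
Tree: B1–B2, B2–B3, B2–B4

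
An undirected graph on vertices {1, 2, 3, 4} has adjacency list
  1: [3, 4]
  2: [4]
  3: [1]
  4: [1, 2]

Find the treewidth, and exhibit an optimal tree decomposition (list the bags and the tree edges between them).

Every bag has size at most 2, so the width is 2 − 1 = 1 and tw(G) ≤ 1. Since G has at least one edge (e.g. 3–1), it is not an edgeless graph, so tw(G) ≥ 1. Combining the bounds, tw(G) = 1.

Treewidth 1.
One such decomposition:
Bags: B1 = {1, 3}  B2 = {1, 4}  B3 = {2, 4}
Tree: B1–B2, B2–B3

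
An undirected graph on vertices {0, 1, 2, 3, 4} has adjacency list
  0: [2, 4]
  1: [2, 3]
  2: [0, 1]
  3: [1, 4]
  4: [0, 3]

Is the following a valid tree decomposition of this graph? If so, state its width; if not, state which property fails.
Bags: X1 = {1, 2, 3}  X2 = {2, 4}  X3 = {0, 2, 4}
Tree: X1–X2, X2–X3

A tree decomposition must satisfy three properties: every vertex lies in some bag; for every edge, both endpoints lie together in some bag; and for every vertex, the bags containing it form a connected subtree. Here edge (3,4) lies in no bag, so the decomposition is invalid.

No — edge (3,4) lies in no bag.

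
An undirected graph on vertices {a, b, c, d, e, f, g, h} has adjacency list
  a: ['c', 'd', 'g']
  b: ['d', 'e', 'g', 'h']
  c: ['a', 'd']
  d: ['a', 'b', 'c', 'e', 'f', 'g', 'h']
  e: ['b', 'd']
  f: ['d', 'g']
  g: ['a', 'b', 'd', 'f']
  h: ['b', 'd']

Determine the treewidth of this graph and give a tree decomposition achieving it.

Treewidth 2.
Bags: B1 = {b, d, g}  B2 = {a, d, g}  B3 = {b, d, h}  B4 = {a, c, d}  B5 = {b, d, e}  B6 = {d, f, g}
Tree: B1–B2, B1–B3, B2–B4, B3–B5, B2–B6

Every bag has size at most 3, so the width is 3 − 1 = 2 and tw(G) ≤ 2. Conversely, {d, f, g} is a clique of size 3, and the vertices of any clique must share a bag in every tree decomposition; so some bag has ≥ 3 vertices and tw(G) ≥ 2. The upper and lower bounds meet at 2, so that is the treewidth.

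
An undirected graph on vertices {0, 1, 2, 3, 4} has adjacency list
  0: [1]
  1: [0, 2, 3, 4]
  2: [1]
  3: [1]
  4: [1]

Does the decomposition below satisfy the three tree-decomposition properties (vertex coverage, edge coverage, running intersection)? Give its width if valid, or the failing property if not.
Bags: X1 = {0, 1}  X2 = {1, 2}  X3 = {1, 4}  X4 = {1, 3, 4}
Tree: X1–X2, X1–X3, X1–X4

A tree decomposition must satisfy three properties: every vertex lies in some bag; for every edge, both endpoints lie together in some bag; and for every vertex, the bags containing it form a connected subtree. Here bags containing vertex 4 are not connected in the tree, so the decomposition is invalid.

No — bags containing vertex 4 are not connected in the tree.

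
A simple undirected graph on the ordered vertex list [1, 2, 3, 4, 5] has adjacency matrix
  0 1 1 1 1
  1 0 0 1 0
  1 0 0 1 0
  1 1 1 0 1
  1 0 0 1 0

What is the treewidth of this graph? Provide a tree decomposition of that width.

Each bag holds 3 vertices, so the decomposition has width 2, which upper-bounds the treewidth. Conversely, {1, 2, 4} is a clique of size 3, and the vertices of any clique must share a bag in every tree decomposition; so some bag has ≥ 3 vertices and tw(G) ≥ 2. Hence tw(G) = 2 exactly.

Treewidth 2.
One such decomposition:
Bags: B1 = {1, 4, 5}  B2 = {1, 2, 4}  B3 = {1, 3, 4}
Tree: B1–B2, B2–B3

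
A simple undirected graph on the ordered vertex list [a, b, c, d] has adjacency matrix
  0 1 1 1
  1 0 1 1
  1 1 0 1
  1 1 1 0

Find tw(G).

A width-3 tree decomposition is:
Bags: B1 = {a, b, c, d}
Tree: (single bag)
A single bag containing all 4 vertices is trivially a valid decomposition of width 3. Conversely, {a, b, c, d} is a clique of size 4, and the vertices of any clique must share a bag in every tree decomposition; so some bag has ≥ 4 vertices and tw(G) ≥ 3. The upper and lower bounds meet at 3, so that is the treewidth.

3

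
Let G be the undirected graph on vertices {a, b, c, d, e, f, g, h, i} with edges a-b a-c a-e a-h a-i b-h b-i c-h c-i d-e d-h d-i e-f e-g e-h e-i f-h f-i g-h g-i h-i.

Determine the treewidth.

A width-3 tree decomposition is:
Bags: B1 = {d, e, h, i}  B2 = {a, e, h, i}  B3 = {e, g, h, i}  B4 = {a, b, h, i}  B5 = {e, f, h, i}  B6 = {a, c, h, i}
Tree: B1–B2, B2–B3, B2–B4, B1–B5, B4–B6
Each bag holds 4 vertices, so the decomposition has width 3, which upper-bounds the treewidth. Conversely, {d, e, h, i} is a clique of size 4, and the vertices of any clique must share a bag in every tree decomposition; so some bag has ≥ 4 vertices and tw(G) ≥ 3. Combining the bounds, tw(G) = 3.

3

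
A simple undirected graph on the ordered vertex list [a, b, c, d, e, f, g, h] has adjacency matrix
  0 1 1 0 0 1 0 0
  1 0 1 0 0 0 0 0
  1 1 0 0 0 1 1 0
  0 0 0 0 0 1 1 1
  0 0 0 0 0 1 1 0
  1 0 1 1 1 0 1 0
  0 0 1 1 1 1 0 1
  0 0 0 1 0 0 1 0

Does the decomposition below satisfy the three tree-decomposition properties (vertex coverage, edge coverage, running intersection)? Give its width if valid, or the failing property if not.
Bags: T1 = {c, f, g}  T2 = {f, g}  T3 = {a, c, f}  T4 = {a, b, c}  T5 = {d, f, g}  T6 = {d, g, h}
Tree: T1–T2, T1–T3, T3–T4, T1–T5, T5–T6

No — vertex e appears in no bag.

A tree decomposition must satisfy three properties: every vertex lies in some bag; for every edge, both endpoints lie together in some bag; and for every vertex, the bags containing it form a connected subtree. Here vertex e appears in no bag, so the decomposition is invalid.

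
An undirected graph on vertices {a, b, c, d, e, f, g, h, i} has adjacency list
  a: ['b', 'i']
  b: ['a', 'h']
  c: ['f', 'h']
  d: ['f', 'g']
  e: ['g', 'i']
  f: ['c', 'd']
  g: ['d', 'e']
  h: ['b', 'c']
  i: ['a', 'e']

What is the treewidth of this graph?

A width-2 tree decomposition is:
Bags: B1 = {e, g, i}  B2 = {d, g, i}  B3 = {d, f, i}  B4 = {c, f, i}  B5 = {c, h, i}  B6 = {b, h, i}  B7 = {a, b, i}
Tree: B1–B2, B2–B3, B3–B4, B4–B5, B5–B6, B6–B7
The largest bag has 3 vertices, giving width 2; this decomposition certifies tw(G) ≤ 2. For the lower bound, G contains the cycle i–e–g–d–f–c–h–b–a–i, so G is not a forest; only forests have treewidth ≤ 1, hence tw(G) ≥ 2. Hence tw(G) = 2 exactly.

2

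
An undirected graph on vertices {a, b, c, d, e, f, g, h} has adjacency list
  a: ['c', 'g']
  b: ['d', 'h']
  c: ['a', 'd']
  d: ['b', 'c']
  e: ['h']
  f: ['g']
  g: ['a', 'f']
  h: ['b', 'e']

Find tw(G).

A width-1 tree decomposition is:
Bags: B1 = {f, g}  B2 = {a, g}  B3 = {a, c}  B4 = {c, d}  B5 = {b, d}  B6 = {b, h}  B7 = {e, h}
Tree: B1–B2, B2–B3, B3–B4, B4–B5, B5–B6, B6–B7
The largest bag has 2 vertices, giving width 1; this decomposition certifies tw(G) ≤ 1. G has an edge, so its treewidth is at least 1. Hence tw(G) = 1 exactly.

1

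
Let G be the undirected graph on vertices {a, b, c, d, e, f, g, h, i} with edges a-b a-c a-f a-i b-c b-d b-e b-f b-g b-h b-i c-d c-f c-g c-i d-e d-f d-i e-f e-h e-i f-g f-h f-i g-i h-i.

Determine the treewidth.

A width-4 tree decomposition is:
Bags: B1 = {b, c, d, f, i}  B2 = {a, b, c, f, i}  B3 = {b, c, f, g, i}  B4 = {b, d, e, f, i}  B5 = {b, e, f, h, i}
Tree: B1–B2, B1–B3, B1–B4, B4–B5
Every bag has size at most 5, so the width is 5 − 1 = 4 and tw(G) ≤ 4. Conversely, {b, d, e, f, i} is a clique of size 5, and the vertices of any clique must share a bag in every tree decomposition; so some bag has ≥ 5 vertices and tw(G) ≥ 4. The upper and lower bounds meet at 4, so that is the treewidth.

4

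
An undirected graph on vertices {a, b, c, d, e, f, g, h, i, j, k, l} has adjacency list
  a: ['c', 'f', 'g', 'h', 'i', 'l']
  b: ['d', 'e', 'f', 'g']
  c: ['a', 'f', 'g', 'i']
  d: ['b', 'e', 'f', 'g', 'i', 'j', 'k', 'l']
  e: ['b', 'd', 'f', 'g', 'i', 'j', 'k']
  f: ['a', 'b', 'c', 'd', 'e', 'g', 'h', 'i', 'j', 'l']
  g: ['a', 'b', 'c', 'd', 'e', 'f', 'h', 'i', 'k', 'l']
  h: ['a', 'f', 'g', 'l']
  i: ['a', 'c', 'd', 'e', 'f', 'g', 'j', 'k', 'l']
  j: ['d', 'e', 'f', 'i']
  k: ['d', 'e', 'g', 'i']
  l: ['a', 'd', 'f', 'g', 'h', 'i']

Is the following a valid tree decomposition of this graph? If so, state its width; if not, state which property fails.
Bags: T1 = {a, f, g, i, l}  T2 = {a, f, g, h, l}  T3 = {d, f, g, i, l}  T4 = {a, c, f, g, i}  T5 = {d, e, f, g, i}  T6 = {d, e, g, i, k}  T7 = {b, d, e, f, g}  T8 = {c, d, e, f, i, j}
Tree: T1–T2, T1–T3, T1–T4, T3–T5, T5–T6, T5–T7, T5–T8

No — bags containing vertex c are not connected in the tree.

A tree decomposition must satisfy three properties: every vertex lies in some bag; for every edge, both endpoints lie together in some bag; and for every vertex, the bags containing it form a connected subtree. Here bags containing vertex c are not connected in the tree, so the decomposition is invalid.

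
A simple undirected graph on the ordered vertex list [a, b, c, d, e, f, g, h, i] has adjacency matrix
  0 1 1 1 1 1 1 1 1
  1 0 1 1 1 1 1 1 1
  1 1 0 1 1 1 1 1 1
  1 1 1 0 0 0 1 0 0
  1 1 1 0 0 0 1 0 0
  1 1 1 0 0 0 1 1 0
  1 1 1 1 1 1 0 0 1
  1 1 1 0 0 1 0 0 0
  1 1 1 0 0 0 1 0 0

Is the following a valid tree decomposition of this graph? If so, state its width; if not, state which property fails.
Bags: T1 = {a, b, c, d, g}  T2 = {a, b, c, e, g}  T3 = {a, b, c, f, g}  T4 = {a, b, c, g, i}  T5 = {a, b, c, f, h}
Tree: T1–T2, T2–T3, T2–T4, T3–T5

Yes; width 4.

Every vertex of G appears in some bag (union = {a, b, c, d, e, f, g, h, i}); every edge is covered by a bag; and for each vertex v the set of bags containing v is connected in the bag tree. The decomposition is therefore valid. The largest bag has 5 vertices, so the width is 4.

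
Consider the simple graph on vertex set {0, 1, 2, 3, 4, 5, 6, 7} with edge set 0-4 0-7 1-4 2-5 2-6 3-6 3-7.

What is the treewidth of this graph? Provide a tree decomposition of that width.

Every bag has size at most 2, so the width is 2 − 1 = 1 and tw(G) ≤ 1. Since G has at least one edge (e.g. 5–2), it is not an edgeless graph, so tw(G) ≥ 1. Therefore the treewidth is 1.

Treewidth 1.
Bags: B1 = {2, 5}  B2 = {2, 6}  B3 = {3, 6}  B4 = {3, 7}  B5 = {0, 7}  B6 = {0, 4}  B7 = {1, 4}
Tree: B1–B2, B2–B3, B3–B4, B4–B5, B5–B6, B6–B7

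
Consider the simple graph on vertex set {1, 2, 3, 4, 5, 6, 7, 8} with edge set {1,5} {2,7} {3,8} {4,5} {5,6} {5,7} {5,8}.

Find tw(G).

1

A width-1 tree decomposition is:
Bags: B1 = {5, 7}  B2 = {5, 6}  B3 = {1, 5}  B4 = {4, 5}  B5 = {5, 8}  B6 = {3, 8}  B7 = {2, 7}
Tree: B1–B2, B1–B3, B3–B4, B4–B5, B5–B6, B1–B7
Every bag has size at most 2, so the width is 2 − 1 = 1 and tw(G) ≤ 1. Since G has at least one edge (e.g. 7–5), it is not an edgeless graph, so tw(G) ≥ 1. Therefore the treewidth is 1.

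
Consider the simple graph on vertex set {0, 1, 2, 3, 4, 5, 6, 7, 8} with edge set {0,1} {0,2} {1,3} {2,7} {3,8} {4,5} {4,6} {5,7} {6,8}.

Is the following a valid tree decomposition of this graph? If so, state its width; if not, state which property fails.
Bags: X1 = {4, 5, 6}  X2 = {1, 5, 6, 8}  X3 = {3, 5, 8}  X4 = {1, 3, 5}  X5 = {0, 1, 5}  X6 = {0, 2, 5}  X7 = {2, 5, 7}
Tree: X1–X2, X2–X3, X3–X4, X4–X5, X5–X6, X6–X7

No — bags containing vertex 1 are not connected in the tree.

A tree decomposition must satisfy three properties: every vertex lies in some bag; for every edge, both endpoints lie together in some bag; and for every vertex, the bags containing it form a connected subtree. Here bags containing vertex 1 are not connected in the tree, so the decomposition is invalid.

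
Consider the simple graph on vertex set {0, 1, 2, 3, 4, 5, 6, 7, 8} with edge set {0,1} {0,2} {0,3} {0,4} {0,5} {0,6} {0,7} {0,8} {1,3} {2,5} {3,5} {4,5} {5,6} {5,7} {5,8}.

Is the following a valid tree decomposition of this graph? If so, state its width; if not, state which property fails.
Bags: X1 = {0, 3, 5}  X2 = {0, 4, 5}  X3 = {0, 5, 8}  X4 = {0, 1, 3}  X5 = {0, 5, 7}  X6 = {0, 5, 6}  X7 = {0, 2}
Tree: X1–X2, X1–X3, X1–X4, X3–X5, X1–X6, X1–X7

No — edge (5,2) lies in no bag.

A tree decomposition must satisfy three properties: every vertex lies in some bag; for every edge, both endpoints lie together in some bag; and for every vertex, the bags containing it form a connected subtree. Here edge (5,2) lies in no bag, so the decomposition is invalid.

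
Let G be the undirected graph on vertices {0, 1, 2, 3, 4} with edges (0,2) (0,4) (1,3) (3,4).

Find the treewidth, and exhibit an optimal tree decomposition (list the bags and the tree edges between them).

The largest bag has 2 vertices, giving width 1; this decomposition certifies tw(G) ≤ 1. Any graph with an edge has treewidth ≥ 1, and G has the edge 4–0. Hence tw(G) = 1 exactly.

Treewidth 1.
One such decomposition:
Bags: B1 = {0, 4}  B2 = {3, 4}  B3 = {1, 3}  B4 = {0, 2}
Tree: B1–B2, B2–B3, B1–B4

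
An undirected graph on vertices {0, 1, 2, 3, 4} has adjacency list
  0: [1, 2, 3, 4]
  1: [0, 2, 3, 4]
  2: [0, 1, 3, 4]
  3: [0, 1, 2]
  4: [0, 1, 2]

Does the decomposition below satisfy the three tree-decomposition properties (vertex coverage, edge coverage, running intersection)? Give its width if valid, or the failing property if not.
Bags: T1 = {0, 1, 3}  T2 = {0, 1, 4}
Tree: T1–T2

No — vertex 2 appears in no bag.

A tree decomposition must satisfy three properties: every vertex lies in some bag; for every edge, both endpoints lie together in some bag; and for every vertex, the bags containing it form a connected subtree. Here vertex 2 appears in no bag, so the decomposition is invalid.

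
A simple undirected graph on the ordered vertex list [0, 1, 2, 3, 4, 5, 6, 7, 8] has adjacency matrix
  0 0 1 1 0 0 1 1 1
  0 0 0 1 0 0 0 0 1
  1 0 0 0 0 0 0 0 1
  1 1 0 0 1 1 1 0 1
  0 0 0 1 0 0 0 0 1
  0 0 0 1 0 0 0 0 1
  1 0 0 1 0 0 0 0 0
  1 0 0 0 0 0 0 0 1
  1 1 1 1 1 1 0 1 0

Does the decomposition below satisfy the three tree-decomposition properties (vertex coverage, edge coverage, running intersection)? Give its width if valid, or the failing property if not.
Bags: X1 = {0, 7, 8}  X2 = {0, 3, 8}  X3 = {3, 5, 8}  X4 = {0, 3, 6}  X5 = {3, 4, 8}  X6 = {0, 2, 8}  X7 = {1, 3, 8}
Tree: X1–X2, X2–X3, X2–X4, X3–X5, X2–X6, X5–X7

Vertex coverage: the bags together contain {0, 1, 2, 3, 4, 5, 6, 7, 8}, the full vertex set. Edge coverage: each edge of G has both endpoints in at least one bag. Running intersection: for every vertex, the bags containing it form a connected subtree. All three properties hold, so this is a valid tree decomposition of width max|bag| − 1 = 2, and hence tw(G) ≤ 2.

Yes; width 2.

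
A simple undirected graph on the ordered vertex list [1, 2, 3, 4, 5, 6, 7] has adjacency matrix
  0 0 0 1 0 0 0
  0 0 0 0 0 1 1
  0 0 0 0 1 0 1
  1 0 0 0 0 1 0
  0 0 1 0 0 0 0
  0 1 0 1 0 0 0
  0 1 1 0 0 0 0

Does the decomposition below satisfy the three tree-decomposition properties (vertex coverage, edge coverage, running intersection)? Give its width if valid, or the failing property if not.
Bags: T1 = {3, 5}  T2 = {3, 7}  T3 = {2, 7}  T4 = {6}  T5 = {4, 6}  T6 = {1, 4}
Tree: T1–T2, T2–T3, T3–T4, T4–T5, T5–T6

No — edge (2,6) lies in no bag.

A tree decomposition must satisfy three properties: every vertex lies in some bag; for every edge, both endpoints lie together in some bag; and for every vertex, the bags containing it form a connected subtree. Here edge (2,6) lies in no bag, so the decomposition is invalid.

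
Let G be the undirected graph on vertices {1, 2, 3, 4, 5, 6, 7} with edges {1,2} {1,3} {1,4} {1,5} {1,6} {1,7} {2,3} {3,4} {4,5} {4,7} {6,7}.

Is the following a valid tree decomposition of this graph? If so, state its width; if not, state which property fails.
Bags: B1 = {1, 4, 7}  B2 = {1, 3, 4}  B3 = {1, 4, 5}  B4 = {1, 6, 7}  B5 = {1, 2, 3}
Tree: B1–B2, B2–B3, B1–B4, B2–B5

Every vertex of G appears in some bag (union = {1, 2, 3, 4, 5, 6, 7}); every edge is covered by a bag; and for each vertex v the set of bags containing v is connected in the bag tree. The decomposition is therefore valid. The largest bag has 3 vertices, so the width is 2.

Yes; width 2.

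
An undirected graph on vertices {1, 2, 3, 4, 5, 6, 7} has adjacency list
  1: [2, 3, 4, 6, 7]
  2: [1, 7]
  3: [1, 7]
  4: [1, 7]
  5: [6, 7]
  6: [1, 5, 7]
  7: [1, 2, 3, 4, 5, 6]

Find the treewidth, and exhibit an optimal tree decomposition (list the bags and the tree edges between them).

Treewidth 2.
One such decomposition:
Bags: B1 = {1, 3, 7}  B2 = {1, 4, 7}  B3 = {1, 6, 7}  B4 = {1, 2, 7}  B5 = {5, 6, 7}
Tree: B1–B2, B2–B3, B3–B4, B3–B5

The largest bag has 3 vertices, giving width 2; this decomposition certifies tw(G) ≤ 2. Conversely, {1, 2, 7} is a clique of size 3, and the vertices of any clique must share a bag in every tree decomposition; so some bag has ≥ 3 vertices and tw(G) ≥ 2. Therefore the treewidth is 2.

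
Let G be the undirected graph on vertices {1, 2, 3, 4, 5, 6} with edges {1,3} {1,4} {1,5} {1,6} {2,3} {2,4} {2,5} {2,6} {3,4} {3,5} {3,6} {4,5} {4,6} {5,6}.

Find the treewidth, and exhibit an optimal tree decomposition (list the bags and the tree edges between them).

Each bag holds 5 vertices, so the decomposition has width 4, which upper-bounds the treewidth. On the other hand G contains the 5-clique {1, 3, 4, 5, 6}. A clique must lie in a single bag of any decomposition, so no decomposition can have width below 4. Therefore the treewidth is 4.

Treewidth 4.
One optimal decomposition is:
Bags: B1 = {2, 3, 4, 5, 6}  B2 = {1, 3, 4, 5, 6}
Tree: B1–B2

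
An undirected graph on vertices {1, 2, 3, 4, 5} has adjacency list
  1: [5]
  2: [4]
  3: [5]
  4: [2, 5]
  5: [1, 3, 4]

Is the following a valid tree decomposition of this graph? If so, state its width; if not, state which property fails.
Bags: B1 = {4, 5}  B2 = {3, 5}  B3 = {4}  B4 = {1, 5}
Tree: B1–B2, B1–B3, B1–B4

No — vertex 2 appears in no bag.

A tree decomposition must satisfy three properties: every vertex lies in some bag; for every edge, both endpoints lie together in some bag; and for every vertex, the bags containing it form a connected subtree. Here vertex 2 appears in no bag, so the decomposition is invalid.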